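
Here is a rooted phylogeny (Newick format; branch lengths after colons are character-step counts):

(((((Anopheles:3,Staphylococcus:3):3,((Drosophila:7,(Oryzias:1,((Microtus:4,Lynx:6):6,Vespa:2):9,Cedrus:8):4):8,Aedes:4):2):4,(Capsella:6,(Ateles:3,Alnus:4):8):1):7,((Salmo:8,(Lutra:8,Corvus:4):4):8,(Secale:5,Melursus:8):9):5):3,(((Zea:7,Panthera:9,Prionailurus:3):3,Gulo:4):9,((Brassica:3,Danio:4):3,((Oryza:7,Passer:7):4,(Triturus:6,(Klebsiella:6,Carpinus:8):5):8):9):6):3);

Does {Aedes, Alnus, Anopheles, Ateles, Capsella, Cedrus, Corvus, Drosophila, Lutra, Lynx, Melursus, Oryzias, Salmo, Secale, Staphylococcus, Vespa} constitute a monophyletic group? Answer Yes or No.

The MRCA of the listed taxa subtends ((((Anopheles,Staphylococcus),((Drosophila,(Oryzias,((Microtus,Lynx),Vespa),Cedrus)),Aedes)),(Capsella,(Ateles,Alnus))),((Salmo,(Lutra,Corvus)),(Secale,Melursus))).
That clade also contains Microtus, which is not in the proposed group, so the group is not monophyletic.

No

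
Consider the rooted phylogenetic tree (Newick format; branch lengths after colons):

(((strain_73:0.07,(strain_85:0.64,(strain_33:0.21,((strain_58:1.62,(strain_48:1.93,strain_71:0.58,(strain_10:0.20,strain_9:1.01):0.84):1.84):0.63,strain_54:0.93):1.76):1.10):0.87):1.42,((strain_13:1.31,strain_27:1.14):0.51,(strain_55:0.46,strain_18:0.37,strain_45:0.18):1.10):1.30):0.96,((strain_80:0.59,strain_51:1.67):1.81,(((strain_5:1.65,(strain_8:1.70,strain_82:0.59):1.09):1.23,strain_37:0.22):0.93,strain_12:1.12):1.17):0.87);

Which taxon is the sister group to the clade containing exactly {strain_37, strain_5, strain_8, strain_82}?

strain_12

The clade containing exactly {strain_37, strain_5, strain_8, strain_82} attaches to the tree at the node subtending (((strain_5,(strain_8,strain_82)),strain_37),strain_12).
The other lineage descending from that same node — the sister group — is the single tip strain_12.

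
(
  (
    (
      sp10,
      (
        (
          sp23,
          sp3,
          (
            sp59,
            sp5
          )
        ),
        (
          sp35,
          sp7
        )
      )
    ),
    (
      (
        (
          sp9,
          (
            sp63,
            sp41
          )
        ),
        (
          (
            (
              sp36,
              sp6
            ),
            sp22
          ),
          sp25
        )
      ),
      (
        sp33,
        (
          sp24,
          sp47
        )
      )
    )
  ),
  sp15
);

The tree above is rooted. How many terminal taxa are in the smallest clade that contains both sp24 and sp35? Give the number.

The MRCA of sp24 and sp35 is the node subtending ((sp10,((sp23,sp3,(sp59,sp5)),(sp35,sp7))),(((sp9,(sp63,sp41)),(((sp36,sp6),sp22),sp25)),(sp33,(sp24,sp47)))).
That clade contains 17 terminal taxa: sp10, sp22, sp23, sp24, sp25, sp3, sp33, sp35, sp36, sp41, sp47, sp5, sp59, sp6, sp63, sp7, sp9.

17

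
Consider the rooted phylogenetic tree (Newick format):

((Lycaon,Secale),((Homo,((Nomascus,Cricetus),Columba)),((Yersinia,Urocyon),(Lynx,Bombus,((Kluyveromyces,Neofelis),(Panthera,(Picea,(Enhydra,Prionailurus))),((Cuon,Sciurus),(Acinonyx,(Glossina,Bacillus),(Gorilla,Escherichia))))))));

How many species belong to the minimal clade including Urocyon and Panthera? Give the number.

17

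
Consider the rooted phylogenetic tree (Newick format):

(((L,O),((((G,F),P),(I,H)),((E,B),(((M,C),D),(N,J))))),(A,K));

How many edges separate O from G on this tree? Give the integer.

The MRCA of O and G is the node subtending ((L,O),((((G,F),P),(I,H)),((E,B),(((M,C),D),(N,J))))).
From O up to that node: 2 branches. From G up to the same node: 5 branches. Total: 2 + 5 = 7.

7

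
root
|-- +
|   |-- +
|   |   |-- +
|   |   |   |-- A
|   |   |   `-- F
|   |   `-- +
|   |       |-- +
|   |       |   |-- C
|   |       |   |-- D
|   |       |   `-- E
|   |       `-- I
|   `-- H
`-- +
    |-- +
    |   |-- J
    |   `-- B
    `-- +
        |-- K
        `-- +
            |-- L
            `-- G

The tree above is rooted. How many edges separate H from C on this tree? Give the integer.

The MRCA of H and C is the node subtending (((A,F),((C,D,E),I)),H).
From H up to that node: 1 branch. From C up to the same node: 4 branches. Total: 1 + 4 = 5.

5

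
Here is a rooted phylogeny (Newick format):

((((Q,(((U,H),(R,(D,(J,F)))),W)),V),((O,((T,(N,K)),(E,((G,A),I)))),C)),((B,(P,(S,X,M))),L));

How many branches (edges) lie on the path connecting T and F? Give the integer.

13

The MRCA of T and F is the node subtending (((Q,(((U,H),(R,(D,(J,F)))),W)),V),((O,((T,(N,K)),(E,((G,A),I)))),C)).
From T up to that node: 5 branches. From F up to the same node: 8 branches. Total: 5 + 8 = 13.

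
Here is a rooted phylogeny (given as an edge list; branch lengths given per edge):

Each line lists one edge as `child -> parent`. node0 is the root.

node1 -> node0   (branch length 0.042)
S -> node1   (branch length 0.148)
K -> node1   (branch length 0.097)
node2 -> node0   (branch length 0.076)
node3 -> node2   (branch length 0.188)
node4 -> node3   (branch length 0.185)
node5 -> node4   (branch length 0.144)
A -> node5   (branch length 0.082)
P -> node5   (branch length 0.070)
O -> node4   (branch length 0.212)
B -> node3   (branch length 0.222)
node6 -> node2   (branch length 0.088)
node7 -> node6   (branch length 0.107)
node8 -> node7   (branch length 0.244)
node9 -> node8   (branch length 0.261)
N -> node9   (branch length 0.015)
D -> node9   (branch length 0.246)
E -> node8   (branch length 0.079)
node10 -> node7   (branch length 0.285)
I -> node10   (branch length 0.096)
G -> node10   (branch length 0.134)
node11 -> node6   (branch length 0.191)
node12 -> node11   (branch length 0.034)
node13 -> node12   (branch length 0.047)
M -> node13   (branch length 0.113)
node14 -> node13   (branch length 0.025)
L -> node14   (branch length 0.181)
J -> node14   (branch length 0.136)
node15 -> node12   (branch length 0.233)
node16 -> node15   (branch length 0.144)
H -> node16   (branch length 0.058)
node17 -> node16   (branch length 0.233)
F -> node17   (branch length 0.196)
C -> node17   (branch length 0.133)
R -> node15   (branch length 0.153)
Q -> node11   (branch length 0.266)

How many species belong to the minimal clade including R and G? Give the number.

The MRCA of R and G is the node subtending ((((N,D),E),(I,G)),(((M,(L,J)),((H,(F,C)),R)),Q)).
That clade contains 13 terminal taxa: C, D, E, F, G, H, I, J, L, M, N, Q, R.

13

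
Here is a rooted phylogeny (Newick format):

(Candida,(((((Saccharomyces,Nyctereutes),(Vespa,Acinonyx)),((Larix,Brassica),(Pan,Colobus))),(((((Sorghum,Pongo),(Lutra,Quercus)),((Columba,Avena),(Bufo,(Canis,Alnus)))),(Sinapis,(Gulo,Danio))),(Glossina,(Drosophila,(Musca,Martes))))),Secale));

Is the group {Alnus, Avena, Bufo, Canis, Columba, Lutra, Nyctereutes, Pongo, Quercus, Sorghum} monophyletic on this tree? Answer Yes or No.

The MRCA of the listed taxa subtends ((((Saccharomyces,Nyctereutes),(Vespa,Acinonyx)),((Larix,Brassica),(Pan,Colobus))),(((((Sorghum,Pongo),(Lutra,Quercus)),((Columba,Avena),(Bufo,(Canis,Alnus)))),(Sinapis,(Gulo,Danio))),(Glossina,(Drosophila,(Musca,Martes))))).
That clade also contains Acinonyx, Brassica, Colobus, Danio, Drosophila, Glossina, Gulo, Larix, Martes, Musca, Pan, Saccharomyces, Sinapis, Vespa, which are not in the proposed group, so the group is not monophyletic.

No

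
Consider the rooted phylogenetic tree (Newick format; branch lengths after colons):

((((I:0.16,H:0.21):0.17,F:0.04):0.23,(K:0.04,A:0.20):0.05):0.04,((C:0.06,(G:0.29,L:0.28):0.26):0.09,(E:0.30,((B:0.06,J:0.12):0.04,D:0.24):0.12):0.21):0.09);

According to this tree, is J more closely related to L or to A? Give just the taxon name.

The MRCA of J and L subtends ((C,(G,L)),(E,((B,J),D))) (7 taxa).
The MRCA of J and A is the root, subtending the entire tree (12 taxa).
The first is nested inside the second, so J shares a more recent common ancestor with L.

L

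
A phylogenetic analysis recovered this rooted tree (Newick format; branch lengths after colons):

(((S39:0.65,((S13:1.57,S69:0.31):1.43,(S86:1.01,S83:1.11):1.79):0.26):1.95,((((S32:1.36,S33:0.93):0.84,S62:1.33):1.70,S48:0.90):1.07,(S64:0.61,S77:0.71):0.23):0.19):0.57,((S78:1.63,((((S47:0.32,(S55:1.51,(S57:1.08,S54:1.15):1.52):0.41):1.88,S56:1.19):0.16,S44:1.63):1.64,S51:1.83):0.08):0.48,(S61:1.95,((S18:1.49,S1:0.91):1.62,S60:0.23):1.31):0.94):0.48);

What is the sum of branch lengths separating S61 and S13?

9.15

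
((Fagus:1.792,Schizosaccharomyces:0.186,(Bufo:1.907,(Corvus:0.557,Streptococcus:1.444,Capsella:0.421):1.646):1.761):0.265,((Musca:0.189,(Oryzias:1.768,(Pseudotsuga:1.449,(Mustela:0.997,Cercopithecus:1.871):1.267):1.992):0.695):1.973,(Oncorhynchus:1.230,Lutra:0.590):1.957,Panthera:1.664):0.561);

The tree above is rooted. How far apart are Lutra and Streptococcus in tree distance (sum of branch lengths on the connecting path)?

8.224

The path runs Lutra → … → MRCA → … → Streptococcus; the MRCA is the root of the tree.
Branch lengths along that path: 0.590 + 1.957 + 0.561 + 0.265 + 1.761 + 1.646 + 1.444 = 8.224.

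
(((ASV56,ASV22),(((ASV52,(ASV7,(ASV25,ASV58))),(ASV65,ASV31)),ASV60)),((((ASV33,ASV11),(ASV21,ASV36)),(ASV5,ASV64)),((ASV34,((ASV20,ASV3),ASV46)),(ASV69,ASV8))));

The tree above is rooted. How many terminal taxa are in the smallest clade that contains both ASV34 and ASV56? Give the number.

21

The MRCA of ASV34 and ASV56 is the root, so the clade is the entire tree.
That clade contains 21 terminal taxa: ASV11, ASV20, ASV21, ASV22, ASV25, ASV3, ASV31, ASV33, ASV34, ASV36, ASV46, ASV5, ASV52, ASV56, ASV58, ASV60, ASV64, ASV65, ASV69, ASV7, ASV8.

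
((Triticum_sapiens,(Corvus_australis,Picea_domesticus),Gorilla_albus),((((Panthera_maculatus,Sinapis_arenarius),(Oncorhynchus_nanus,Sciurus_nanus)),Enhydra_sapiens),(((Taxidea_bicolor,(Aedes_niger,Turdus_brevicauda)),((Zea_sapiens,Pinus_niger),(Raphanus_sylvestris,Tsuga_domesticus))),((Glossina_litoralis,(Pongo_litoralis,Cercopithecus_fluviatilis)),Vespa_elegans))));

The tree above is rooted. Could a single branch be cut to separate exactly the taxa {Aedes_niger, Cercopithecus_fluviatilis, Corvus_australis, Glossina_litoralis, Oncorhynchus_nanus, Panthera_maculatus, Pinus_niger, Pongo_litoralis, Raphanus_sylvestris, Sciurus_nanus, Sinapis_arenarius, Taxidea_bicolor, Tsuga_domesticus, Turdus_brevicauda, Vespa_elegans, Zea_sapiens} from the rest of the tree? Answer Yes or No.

The MRCA of the listed taxa is the root, so the smallest clade containing them is the whole tree.
That clade also contains Enhydra_sapiens, Gorilla_albus, Picea_domesticus, Triticum_sapiens, which are not in the proposed group, so the group is not monophyletic.

No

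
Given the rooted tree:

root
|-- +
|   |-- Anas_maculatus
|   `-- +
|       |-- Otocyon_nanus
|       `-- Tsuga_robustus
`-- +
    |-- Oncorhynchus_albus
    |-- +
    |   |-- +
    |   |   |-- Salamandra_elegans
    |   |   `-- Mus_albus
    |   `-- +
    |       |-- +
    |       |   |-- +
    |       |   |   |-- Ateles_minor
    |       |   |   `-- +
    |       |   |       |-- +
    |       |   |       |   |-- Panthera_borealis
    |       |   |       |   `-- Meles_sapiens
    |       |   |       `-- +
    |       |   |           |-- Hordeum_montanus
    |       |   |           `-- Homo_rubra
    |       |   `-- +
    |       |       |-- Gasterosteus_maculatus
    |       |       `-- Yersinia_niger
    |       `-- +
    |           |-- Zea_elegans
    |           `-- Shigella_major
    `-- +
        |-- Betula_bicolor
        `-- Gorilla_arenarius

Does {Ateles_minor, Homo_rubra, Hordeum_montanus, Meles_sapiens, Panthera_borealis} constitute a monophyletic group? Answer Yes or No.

Yes

The most recent common ancestor of these taxa subtends (Ateles_minor,((Panthera_borealis,Meles_sapiens),(Hordeum_montanus,Homo_rubra))).
That clade has exactly 5 tips — every listed taxon and nothing else — so the group is monophyletic.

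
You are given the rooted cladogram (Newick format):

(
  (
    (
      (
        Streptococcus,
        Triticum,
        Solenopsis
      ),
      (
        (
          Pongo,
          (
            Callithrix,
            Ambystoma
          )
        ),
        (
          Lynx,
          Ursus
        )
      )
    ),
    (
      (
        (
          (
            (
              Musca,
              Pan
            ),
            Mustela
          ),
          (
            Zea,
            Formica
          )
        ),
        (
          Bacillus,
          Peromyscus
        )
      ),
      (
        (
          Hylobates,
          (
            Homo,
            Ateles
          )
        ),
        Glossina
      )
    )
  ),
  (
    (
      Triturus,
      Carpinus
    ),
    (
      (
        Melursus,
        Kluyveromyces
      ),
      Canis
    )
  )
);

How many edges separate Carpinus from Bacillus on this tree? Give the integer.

8

The MRCA of Carpinus and Bacillus is the root of the tree.
From Carpinus up to that node: 3 branches. From Bacillus up to the same node: 5 branches. Total: 3 + 5 = 8.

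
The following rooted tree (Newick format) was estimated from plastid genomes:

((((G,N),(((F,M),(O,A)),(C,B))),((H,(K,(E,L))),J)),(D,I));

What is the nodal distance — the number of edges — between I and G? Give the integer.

6

The MRCA of I and G is the root of the tree.
From I up to that node: 2 branches. From G up to the same node: 4 branches. Total: 2 + 4 = 6.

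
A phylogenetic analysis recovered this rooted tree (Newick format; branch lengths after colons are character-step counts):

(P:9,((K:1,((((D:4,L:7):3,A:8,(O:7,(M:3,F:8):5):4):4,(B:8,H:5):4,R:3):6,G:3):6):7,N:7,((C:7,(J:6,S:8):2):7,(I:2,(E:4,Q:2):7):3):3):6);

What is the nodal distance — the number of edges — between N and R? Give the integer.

The MRCA of N and R is the node subtending ((K,((((D,L),A,(O,(M,F))),(B,H),R),G)),N,((C,(J,S)),(I,(E,Q)))).
From N up to that node: 1 branch. From R up to the same node: 4 branches. Total: 1 + 4 = 5.

5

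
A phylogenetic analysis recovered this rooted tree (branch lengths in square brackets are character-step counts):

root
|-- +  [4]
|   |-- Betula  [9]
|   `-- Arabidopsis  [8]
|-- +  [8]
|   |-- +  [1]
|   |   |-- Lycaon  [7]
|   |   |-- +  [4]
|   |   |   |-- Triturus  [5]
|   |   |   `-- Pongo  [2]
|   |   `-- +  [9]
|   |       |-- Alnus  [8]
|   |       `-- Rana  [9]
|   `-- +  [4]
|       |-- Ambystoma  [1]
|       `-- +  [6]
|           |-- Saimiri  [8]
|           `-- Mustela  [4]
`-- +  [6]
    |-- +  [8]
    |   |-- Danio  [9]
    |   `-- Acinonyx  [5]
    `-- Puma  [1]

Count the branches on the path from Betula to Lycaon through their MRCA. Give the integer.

5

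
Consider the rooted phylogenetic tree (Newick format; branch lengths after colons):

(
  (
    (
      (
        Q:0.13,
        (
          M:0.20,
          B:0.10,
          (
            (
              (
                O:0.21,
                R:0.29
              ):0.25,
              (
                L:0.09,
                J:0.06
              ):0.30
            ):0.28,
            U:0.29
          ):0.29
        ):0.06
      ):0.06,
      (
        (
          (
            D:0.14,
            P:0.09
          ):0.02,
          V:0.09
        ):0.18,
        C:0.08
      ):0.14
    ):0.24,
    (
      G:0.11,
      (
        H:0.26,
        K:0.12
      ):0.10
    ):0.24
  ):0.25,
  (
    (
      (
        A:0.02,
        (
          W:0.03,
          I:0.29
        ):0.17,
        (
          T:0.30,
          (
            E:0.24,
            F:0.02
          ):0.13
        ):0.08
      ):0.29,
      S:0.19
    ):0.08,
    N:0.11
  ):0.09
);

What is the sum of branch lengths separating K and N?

0.91

The path runs K → … → MRCA → … → N; the MRCA is the root of the tree.
Branch lengths along that path: 0.12 + 0.10 + 0.24 + 0.25 + 0.09 + 0.11 = 0.91.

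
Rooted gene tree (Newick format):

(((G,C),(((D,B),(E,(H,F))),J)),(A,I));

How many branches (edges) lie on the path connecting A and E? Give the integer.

The MRCA of A and E is the root of the tree.
From A up to that node: 2 branches. From E up to the same node: 5 branches. Total: 2 + 5 = 7.

7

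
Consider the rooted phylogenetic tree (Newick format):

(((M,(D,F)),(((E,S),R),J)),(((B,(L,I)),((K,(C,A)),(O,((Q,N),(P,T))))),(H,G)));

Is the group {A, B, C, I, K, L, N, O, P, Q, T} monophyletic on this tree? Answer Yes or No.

The most recent common ancestor of these taxa subtends ((B,(L,I)),((K,(C,A)),(O,((Q,N),(P,T))))).
That clade has exactly 11 tips — every listed taxon and nothing else — so the group is monophyletic.

Yes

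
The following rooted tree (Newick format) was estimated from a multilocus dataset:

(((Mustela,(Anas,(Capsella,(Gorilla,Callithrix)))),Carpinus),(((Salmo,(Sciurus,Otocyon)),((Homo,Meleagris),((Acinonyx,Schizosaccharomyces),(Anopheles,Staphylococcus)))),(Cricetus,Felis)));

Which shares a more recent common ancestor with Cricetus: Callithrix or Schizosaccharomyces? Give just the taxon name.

The MRCA of Cricetus and Schizosaccharomyces subtends (((Salmo,(Sciurus,Otocyon)),((Homo,Meleagris),((Acinonyx,Schizosaccharomyces),(Anopheles,Staphylococcus)))),(Cricetus,Felis)) (11 taxa).
The MRCA of Cricetus and Callithrix is the root, subtending the entire tree (17 taxa).
The first is nested inside the second, so Cricetus shares a more recent common ancestor with Schizosaccharomyces.

Schizosaccharomyces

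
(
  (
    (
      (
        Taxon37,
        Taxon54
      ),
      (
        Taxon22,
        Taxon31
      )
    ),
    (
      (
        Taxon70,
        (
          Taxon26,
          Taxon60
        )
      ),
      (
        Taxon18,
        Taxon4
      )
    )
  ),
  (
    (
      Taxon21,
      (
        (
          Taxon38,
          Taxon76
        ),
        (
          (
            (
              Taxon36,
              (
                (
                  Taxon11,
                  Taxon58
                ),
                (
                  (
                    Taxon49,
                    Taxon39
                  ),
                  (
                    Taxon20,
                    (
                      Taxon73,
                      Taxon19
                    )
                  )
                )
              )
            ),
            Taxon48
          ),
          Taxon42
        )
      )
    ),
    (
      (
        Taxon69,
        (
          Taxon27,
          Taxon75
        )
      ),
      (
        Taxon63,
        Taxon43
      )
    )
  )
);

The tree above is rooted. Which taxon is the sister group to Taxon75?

Taxon27

Taxon75 attaches to the tree at the node subtending (Taxon27,Taxon75).
The other lineage descending from that same node — the sister group — is the single tip Taxon27.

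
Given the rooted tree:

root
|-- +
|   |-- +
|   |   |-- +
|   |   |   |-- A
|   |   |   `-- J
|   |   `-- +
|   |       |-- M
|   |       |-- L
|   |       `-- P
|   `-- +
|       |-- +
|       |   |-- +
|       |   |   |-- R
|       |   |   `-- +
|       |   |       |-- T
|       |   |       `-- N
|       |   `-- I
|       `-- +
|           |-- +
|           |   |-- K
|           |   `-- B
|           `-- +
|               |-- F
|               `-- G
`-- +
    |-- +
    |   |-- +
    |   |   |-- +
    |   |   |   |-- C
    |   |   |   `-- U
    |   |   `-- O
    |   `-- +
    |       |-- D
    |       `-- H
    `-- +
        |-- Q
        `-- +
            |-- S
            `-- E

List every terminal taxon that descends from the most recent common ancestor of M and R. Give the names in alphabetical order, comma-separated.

A, B, F, G, I, J, K, L, M, N, P, R, T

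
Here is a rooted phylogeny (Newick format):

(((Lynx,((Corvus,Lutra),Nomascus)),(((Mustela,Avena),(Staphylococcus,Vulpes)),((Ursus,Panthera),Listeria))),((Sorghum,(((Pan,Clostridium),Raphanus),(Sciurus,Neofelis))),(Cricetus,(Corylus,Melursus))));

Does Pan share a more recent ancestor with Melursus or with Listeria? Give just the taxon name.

The MRCA of Pan and Melursus subtends ((Sorghum,(((Pan,Clostridium),Raphanus),(Sciurus,Neofelis))),(Cricetus,(Corylus,Melursus))) (9 taxa).
The MRCA of Pan and Listeria is the root, subtending the entire tree (20 taxa).
The first is nested inside the second, so Pan shares a more recent common ancestor with Melursus.

Melursus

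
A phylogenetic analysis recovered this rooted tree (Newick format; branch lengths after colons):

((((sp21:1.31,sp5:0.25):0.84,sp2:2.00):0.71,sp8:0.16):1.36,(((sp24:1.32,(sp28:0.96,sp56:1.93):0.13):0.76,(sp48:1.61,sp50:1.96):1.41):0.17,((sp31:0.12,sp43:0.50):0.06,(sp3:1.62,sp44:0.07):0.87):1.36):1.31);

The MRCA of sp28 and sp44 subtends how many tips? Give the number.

The MRCA of sp28 and sp44 is the node subtending (((sp24,(sp28,sp56)),(sp48,sp50)),((sp31,sp43),(sp3,sp44))).
That clade contains 9 terminal taxa: sp24, sp28, sp3, sp31, sp43, sp44, sp48, sp50, sp56.

9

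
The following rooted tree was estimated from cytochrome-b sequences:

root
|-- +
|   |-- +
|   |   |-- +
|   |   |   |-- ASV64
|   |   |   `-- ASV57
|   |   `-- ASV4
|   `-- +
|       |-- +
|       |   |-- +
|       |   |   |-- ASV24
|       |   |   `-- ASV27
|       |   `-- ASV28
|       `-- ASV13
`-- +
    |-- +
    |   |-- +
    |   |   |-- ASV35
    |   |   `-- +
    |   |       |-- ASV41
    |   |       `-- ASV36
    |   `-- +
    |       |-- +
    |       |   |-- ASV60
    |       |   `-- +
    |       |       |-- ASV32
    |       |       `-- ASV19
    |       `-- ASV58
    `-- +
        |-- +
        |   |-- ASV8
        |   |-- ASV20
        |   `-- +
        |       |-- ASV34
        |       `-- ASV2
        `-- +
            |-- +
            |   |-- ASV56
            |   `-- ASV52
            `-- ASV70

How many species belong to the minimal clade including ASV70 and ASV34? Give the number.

7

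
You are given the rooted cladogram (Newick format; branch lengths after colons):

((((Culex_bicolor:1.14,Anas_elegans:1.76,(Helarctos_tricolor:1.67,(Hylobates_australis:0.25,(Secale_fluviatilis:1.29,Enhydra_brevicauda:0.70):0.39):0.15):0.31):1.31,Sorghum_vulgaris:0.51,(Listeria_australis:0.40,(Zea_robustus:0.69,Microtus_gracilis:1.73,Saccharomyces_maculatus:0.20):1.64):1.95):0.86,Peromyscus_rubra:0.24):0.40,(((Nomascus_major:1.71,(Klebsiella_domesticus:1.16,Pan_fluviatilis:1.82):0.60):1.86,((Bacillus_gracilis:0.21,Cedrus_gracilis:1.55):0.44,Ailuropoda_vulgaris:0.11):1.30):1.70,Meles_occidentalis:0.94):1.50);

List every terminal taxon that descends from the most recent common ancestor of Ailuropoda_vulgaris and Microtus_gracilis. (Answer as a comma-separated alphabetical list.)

Tracing Ailuropoda_vulgaris: it sits inside ((Bacillus_gracilis,Cedrus_gracilis),Ailuropoda_vulgaris).
Tracing Microtus_gracilis: it sits inside (Zea_robustus,Microtus_gracilis,Saccharomyces_maculatus).
The smallest clade enclosing both is the whole tree (their MRCA is the root), so the answer is all 19 tips in alphabetical order.

Ailuropoda_vulgaris, Anas_elegans, Bacillus_gracilis, Cedrus_gracilis, Culex_bicolor, Enhydra_brevicauda, Helarctos_tricolor, Hylobates_australis, Klebsiella_domesticus, Listeria_australis, Meles_occidentalis, Microtus_gracilis, Nomascus_major, Pan_fluviatilis, Peromyscus_rubra, Saccharomyces_maculatus, Secale_fluviatilis, Sorghum_vulgaris, Zea_robustus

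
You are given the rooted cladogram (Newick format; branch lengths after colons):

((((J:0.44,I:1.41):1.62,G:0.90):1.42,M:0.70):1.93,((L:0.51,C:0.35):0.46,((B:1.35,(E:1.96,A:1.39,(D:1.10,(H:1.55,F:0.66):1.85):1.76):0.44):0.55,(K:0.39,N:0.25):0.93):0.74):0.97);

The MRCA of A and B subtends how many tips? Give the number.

The MRCA of A and B is the node subtending (B,(E,A,(D,(H,F)))).
That clade contains 6 terminal taxa: A, B, D, E, F, H.

6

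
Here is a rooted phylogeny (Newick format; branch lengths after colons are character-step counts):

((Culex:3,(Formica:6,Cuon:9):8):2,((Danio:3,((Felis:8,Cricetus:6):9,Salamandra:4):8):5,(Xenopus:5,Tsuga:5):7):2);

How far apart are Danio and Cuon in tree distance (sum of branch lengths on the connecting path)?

29

The path runs Danio → … → MRCA → … → Cuon; the MRCA is the root of the tree.
Branch lengths along that path: 3 + 5 + 2 + 2 + 8 + 9 = 29.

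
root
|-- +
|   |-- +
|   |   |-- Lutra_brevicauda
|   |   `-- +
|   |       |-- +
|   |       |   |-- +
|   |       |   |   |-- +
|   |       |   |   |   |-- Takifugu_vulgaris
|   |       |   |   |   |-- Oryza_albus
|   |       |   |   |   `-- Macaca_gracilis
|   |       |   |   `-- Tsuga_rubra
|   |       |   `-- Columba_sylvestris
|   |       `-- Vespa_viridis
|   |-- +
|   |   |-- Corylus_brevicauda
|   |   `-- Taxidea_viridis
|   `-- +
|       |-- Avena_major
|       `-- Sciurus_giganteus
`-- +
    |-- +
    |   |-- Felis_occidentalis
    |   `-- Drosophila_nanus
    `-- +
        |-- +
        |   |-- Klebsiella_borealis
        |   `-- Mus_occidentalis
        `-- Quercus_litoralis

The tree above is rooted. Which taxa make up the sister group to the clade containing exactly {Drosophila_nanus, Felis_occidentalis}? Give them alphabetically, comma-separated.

Klebsiella_borealis, Mus_occidentalis, Quercus_litoralis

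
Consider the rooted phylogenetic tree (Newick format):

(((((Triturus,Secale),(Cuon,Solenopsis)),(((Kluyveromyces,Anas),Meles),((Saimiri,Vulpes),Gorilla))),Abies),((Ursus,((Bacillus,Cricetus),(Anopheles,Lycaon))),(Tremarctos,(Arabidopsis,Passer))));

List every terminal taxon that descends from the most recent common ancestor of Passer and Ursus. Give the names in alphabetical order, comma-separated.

Tracing Passer: it sits inside (Arabidopsis,Passer).
Tracing Ursus: it sits inside (Ursus,((Bacillus,Cricetus),(Anopheles,Lycaon))).
The smallest clade enclosing both is ((Ursus,((Bacillus,Cricetus),(Anopheles,Lycaon))),(Tremarctos,(Arabidopsis,Passer))); the answer is its 8 terminal taxa in alphabetical order.

Anopheles, Arabidopsis, Bacillus, Cricetus, Lycaon, Passer, Tremarctos, Ursus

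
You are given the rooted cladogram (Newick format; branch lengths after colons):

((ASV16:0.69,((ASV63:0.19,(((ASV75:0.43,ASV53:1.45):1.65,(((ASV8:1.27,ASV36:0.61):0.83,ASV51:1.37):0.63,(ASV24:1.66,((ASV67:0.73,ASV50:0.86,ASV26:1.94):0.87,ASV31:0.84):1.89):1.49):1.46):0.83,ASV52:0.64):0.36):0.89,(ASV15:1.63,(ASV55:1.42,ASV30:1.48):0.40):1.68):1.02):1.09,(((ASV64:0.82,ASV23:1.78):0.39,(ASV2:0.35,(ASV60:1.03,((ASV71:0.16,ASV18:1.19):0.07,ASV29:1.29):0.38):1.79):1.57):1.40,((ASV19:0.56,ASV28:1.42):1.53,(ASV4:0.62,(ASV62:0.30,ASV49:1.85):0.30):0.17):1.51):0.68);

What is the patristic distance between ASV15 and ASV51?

The path runs ASV15 → … → MRCA → … → ASV51; the MRCA is the node subtending ((ASV63,(((ASV75,ASV53),(((ASV8,ASV36),ASV51),(ASV24,((ASV67,ASV50,ASV26),ASV31)))),ASV52)),(ASV15,(ASV55,ASV30))).
Branch lengths along that path: 1.63 + 1.68 + 0.89 + 0.36 + 0.83 + 1.46 + 0.63 + 1.37 = 8.85.

8.85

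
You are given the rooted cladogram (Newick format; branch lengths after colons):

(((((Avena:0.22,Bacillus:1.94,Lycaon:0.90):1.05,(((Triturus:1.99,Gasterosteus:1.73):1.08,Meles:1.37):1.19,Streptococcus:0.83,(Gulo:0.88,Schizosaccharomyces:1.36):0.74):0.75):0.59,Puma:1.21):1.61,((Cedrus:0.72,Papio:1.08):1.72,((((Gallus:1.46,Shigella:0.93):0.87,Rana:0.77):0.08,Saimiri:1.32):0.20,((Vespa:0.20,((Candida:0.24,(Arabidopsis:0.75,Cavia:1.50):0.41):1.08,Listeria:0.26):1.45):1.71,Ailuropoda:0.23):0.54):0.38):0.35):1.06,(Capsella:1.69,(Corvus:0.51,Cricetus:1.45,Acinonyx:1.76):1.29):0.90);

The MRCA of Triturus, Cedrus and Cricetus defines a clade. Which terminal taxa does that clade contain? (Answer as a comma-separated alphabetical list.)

Acinonyx, Ailuropoda, Arabidopsis, Avena, Bacillus, Candida, Capsella, Cavia, Cedrus, Corvus, Cricetus, Gallus, Gasterosteus, Gulo, Listeria, Lycaon, Meles, Papio, Puma, Rana, Saimiri, Schizosaccharomyces, Shigella, Streptococcus, Triturus, Vespa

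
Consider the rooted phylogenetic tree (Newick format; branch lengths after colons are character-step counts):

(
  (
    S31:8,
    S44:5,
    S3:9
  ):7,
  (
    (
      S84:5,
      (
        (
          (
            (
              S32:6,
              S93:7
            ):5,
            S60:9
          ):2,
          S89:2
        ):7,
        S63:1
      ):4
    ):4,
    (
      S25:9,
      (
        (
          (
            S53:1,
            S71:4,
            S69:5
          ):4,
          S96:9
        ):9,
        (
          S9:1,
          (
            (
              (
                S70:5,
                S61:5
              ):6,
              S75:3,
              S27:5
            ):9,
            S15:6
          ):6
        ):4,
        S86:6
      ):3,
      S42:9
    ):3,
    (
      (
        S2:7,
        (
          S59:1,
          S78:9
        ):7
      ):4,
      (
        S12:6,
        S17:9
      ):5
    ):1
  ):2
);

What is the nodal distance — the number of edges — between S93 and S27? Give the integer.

12

The MRCA of S93 and S27 is the node subtending ((S84,((((S32,S93),S60),S89),S63)),(S25,(((S53,S71,S69),S96),(S9,(((S70,S61),S75,S27),S15)),S86),S42),((S2,(S59,S78)),(S12,S17))).
From S93 up to that node: 6 branches. From S27 up to the same node: 6 branches. Total: 6 + 6 = 12.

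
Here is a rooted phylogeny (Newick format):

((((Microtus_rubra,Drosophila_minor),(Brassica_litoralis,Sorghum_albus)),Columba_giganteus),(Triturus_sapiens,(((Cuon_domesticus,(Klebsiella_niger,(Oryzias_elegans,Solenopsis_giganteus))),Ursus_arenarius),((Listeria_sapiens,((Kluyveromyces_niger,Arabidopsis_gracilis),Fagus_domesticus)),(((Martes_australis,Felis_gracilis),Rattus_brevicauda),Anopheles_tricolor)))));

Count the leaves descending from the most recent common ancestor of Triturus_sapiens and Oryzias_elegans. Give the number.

14

The MRCA of Triturus_sapiens and Oryzias_elegans is the node subtending (Triturus_sapiens,(((Cuon_domesticus,(Klebsiella_niger,(Oryzias_elegans,Solenopsis_giganteus))),Ursus_arenarius),((Listeria_sapiens,((Kluyveromyces_niger,Arabidopsis_gracilis),Fagus_domesticus)),(((Martes_australis,Felis_gracilis),Rattus_brevicauda),Anopheles_tricolor)))).
That clade contains 14 terminal taxa: Anopheles_tricolor, Arabidopsis_gracilis, Cuon_domesticus, Fagus_domesticus, Felis_gracilis, Klebsiella_niger, Kluyveromyces_niger, Listeria_sapiens, Martes_australis, Oryzias_elegans, Rattus_brevicauda, Solenopsis_giganteus, Triturus_sapiens, Ursus_arenarius.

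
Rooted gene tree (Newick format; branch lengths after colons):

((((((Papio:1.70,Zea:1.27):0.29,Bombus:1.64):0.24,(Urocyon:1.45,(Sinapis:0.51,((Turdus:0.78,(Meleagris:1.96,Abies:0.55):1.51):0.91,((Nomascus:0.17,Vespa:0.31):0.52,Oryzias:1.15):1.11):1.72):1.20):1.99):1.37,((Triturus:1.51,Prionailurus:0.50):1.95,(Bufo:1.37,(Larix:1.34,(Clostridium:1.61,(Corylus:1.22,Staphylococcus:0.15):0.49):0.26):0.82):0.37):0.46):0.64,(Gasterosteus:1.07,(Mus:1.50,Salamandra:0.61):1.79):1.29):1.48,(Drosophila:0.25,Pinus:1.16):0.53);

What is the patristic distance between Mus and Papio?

8.82

The path runs Mus → … → MRCA → … → Papio; the MRCA is the node subtending (((((Papio,Zea),Bombus),(Urocyon,(Sinapis,((Turdus,(Meleagris,Abies)),((Nomascus,Vespa),Oryzias))))),((Triturus,Prionailurus),(Bufo,(Larix,(Clostridium,(Corylus,Staphylococcus)))))),(Gasterosteus,(Mus,Salamandra))).
Branch lengths along that path: 1.50 + 1.79 + 1.29 + 0.64 + 1.37 + 0.24 + 0.29 + 1.70 = 8.82.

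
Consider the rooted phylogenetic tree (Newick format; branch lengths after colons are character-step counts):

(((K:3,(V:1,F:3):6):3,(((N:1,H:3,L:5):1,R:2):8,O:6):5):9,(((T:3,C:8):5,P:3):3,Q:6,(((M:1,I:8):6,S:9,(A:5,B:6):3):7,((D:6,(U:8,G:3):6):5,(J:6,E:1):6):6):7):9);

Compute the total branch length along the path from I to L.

65

The path runs I → … → MRCA → … → L; the MRCA is the root of the tree.
Branch lengths along that path: 8 + 6 + 7 + 7 + 9 + 9 + 5 + 8 + 1 + 5 = 65.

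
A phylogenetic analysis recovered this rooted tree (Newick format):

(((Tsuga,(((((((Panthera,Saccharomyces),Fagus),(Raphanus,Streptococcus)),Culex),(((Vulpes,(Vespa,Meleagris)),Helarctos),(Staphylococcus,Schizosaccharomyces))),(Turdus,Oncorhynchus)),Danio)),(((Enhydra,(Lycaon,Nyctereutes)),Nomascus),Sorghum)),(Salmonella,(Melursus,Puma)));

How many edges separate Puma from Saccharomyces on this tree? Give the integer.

13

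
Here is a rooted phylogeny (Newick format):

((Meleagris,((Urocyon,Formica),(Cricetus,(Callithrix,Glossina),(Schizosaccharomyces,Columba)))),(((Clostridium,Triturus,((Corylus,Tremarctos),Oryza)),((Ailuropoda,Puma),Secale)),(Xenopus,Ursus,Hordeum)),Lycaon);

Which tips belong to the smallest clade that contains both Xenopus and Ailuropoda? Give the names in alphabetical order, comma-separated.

Tracing Xenopus: it sits inside (Xenopus,Ursus,Hordeum).
Tracing Ailuropoda: it sits inside (Ailuropoda,Puma).
The smallest clade enclosing both is (((Clostridium,Triturus,((Corylus,Tremarctos),Oryza)),((Ailuropoda,Puma),Secale)),(Xenopus,Ursus,Hordeum)); the answer is its 11 terminal taxa in alphabetical order.

Ailuropoda, Clostridium, Corylus, Hordeum, Oryza, Puma, Secale, Tremarctos, Triturus, Ursus, Xenopus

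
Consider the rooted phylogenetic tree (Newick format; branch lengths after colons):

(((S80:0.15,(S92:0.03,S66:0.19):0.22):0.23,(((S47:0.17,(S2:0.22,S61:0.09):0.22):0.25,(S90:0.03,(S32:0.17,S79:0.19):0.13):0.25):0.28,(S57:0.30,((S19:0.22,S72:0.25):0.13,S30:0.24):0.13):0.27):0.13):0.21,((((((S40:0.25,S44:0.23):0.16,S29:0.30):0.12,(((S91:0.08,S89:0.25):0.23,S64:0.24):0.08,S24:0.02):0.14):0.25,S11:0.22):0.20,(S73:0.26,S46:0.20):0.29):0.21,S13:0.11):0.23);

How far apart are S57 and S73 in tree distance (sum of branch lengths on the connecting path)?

1.90

The path runs S57 → … → MRCA → … → S73; the MRCA is the root of the tree.
Branch lengths along that path: 0.30 + 0.27 + 0.13 + 0.21 + 0.23 + 0.21 + 0.29 + 0.26 = 1.90.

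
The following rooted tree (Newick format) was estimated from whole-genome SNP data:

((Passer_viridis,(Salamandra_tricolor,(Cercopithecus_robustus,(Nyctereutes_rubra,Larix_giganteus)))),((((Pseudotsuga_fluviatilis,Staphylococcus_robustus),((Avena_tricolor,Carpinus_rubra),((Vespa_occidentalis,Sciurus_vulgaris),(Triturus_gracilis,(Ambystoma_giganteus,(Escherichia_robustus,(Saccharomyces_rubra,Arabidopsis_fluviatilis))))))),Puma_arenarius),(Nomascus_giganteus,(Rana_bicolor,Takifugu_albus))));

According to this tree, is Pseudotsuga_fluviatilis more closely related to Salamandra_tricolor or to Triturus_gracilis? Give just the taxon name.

The MRCA of Pseudotsuga_fluviatilis and Triturus_gracilis subtends ((Pseudotsuga_fluviatilis,Staphylococcus_robustus),((Avena_tricolor,Carpinus_rubra),((Vespa_occidentalis,Sciurus_vulgaris),(Triturus_gracilis,(Ambystoma_giganteus,(Escherichia_robustus,(Saccharomyces_rubra,Arabidopsis_fluviatilis))))))) (11 taxa).
The MRCA of Pseudotsuga_fluviatilis and Salamandra_tricolor is the root, subtending the entire tree (20 taxa).
The first is nested inside the second, so Pseudotsuga_fluviatilis shares a more recent common ancestor with Triturus_gracilis.

Triturus_gracilis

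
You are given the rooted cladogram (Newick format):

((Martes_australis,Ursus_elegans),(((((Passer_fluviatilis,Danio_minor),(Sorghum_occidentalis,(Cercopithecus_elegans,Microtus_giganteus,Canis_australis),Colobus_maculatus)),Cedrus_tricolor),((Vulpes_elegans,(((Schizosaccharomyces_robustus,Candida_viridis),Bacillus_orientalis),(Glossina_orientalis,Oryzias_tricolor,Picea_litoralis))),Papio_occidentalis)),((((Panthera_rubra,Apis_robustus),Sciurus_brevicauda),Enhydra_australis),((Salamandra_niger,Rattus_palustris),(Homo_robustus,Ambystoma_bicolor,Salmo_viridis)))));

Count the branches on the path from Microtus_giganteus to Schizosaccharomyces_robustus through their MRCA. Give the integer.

The MRCA of Microtus_giganteus and Schizosaccharomyces_robustus is the node subtending ((((Passer_fluviatilis,Danio_minor),(Sorghum_occidentalis,(Cercopithecus_elegans,Microtus_giganteus,Canis_australis),Colobus_maculatus)),Cedrus_tricolor),((Vulpes_elegans,(((Schizosaccharomyces_robustus,Candida_viridis),Bacillus_orientalis),(Glossina_orientalis,Oryzias_tricolor,Picea_litoralis))),Papio_occidentalis)).
From Microtus_giganteus up to that node: 5 branches. From Schizosaccharomyces_robustus up to the same node: 6 branches. Total: 5 + 6 = 11.

11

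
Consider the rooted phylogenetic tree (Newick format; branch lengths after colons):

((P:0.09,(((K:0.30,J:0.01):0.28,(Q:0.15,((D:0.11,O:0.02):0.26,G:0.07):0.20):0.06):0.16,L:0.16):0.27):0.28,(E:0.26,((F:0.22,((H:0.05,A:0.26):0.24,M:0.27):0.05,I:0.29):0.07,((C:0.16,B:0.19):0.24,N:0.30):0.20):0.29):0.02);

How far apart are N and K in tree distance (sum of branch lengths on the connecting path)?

2.10

The path runs N → … → MRCA → … → K; the MRCA is the root of the tree.
Branch lengths along that path: 0.30 + 0.20 + 0.29 + 0.02 + 0.28 + 0.27 + 0.16 + 0.28 + 0.30 = 2.10.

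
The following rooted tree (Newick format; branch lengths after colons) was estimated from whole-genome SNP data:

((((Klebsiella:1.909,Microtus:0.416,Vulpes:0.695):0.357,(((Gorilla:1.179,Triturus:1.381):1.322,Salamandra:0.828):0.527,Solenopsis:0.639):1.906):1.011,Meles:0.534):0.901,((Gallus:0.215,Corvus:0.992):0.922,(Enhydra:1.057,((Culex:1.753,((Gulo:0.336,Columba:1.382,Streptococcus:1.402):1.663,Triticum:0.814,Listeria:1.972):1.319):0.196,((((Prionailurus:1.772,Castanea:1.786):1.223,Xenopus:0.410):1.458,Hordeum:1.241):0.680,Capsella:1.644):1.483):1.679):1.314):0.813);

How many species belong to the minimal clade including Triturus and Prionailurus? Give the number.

The MRCA of Triturus and Prionailurus is the root, so the clade is the entire tree.
That clade contains 22 terminal taxa: Capsella, Castanea, Columba, Corvus, Culex, Enhydra, Gallus, Gorilla, Gulo, Hordeum, Klebsiella, Listeria, Meles, Microtus, Prionailurus, Salamandra, Solenopsis, Streptococcus, Triticum, Triturus, Vulpes, Xenopus.

22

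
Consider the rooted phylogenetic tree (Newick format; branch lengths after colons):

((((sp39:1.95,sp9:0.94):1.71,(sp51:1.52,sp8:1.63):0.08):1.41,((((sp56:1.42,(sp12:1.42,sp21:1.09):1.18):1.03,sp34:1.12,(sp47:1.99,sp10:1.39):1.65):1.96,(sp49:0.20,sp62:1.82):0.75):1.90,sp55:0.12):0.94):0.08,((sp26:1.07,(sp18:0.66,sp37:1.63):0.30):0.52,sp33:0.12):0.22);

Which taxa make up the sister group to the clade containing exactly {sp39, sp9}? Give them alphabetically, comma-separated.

The clade containing exactly {sp39, sp9} attaches to the tree at the node subtending ((sp39,sp9),(sp51,sp8)).
The other lineage descending from that same node — the sister group — is (sp51,sp8); its 2 tips in alphabetical order are the answer.

sp51, sp8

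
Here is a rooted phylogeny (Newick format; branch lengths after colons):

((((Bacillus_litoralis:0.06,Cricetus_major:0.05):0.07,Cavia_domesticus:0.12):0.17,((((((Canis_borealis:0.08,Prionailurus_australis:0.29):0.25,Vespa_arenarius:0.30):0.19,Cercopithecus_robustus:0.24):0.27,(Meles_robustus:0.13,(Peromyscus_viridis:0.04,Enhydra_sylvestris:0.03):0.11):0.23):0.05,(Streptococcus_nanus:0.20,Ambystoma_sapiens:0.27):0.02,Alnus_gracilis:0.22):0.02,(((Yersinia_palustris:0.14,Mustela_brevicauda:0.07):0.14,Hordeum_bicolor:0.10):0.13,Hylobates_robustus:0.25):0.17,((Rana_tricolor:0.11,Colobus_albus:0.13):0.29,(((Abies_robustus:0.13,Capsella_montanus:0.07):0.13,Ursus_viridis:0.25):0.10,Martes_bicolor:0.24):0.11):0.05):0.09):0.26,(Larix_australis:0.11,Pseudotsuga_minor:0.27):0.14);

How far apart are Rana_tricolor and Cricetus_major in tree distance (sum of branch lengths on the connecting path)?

0.83

The path runs Rana_tricolor → … → MRCA → … → Cricetus_major; the MRCA is the node subtending (((Bacillus_litoralis,Cricetus_major),Cavia_domesticus),((((((Canis_borealis,Prionailurus_australis),Vespa_arenarius),Cercopithecus_robustus),(Meles_robustus,(Peromyscus_viridis,Enhydra_sylvestris))),(Streptococcus_nanus,Ambystoma_sapiens),Alnus_gracilis),(((Yersinia_palustris,Mustela_brevicauda),Hordeum_bicolor),Hylobates_robustus),((Rana_tricolor,Colobus_albus),(((Abies_robustus,Capsella_montanus),Ursus_viridis),Martes_bicolor)))).
Branch lengths along that path: 0.11 + 0.29 + 0.05 + 0.09 + 0.17 + 0.07 + 0.05 = 0.83.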